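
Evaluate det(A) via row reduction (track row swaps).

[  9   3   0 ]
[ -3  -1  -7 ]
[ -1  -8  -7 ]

Forward elimination:
R2 <- R2 - (-1/3)*R1:  [  0   0  -7 ]
R3 <- R3 - (-1/9)*R1:  [     0  -23/3     -7 ]
R2 <-> R3   (pivot in column 2 was zero)
[ 9      3   0 ]
[ 0  -23/3  -7 ]
[ 0      0  -7 ]
Upper-triangular form:
[ 9      3   0 ]
[ 0  -23/3  -7 ]
[ 0      0  -7 ]
det(A) = (-1)^1 * (9) * (-23/3) * (-7) = -483  (1 row swap -> sign -1)

det(A) = -483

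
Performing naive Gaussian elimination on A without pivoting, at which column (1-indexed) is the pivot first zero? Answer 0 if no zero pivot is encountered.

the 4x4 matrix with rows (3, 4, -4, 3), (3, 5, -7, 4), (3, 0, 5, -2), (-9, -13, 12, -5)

first zero-pivot column = 0

Naive forward elimination:
R2 <- R2 - (1)*R1:  [  0   1  -3   1 ]
R3 <- R3 - (1)*R1:  [  0  -4   9  -5 ]
R4 <- R4 - (-3)*R1:  [  0  -1   0   4 ]
R3 <- R3 - (-4)*R2:  [  0   0  -3  -1 ]
R4 <- R4 - (-1)*R2:  [  0   0  -3   5 ]
R4 <- R4 - (1)*R3:  [ 0  0  0  6 ]
All pivots nonzero; naive elimination completes without hitting a zero pivot.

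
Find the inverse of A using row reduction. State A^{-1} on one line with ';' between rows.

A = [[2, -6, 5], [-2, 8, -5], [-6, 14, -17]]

Gauss-Jordan on [A | I]:
R1 <- (1/2)*R1:  [   1   -3  5/2  |  1/2    0    0 ]
R2 <- R2 - (-2)*R1:  [ 0  2  0  |  1  1  0 ]
R3 <- R3 - (-6)*R1:  [  0  -4  -2  |   3   0   1 ]
R2 <- (1/2)*R2:  [   0    1    0  |  1/2  1/2    0 ]
R1 <- R1 - (-3)*R2:  [   1    0  5/2  |    2  3/2    0 ]
R3 <- R3 - (-4)*R2:  [  0   0  -2  |   5   2   1 ]
R3 <- (1/-2)*R3:  [    0     0     1  |  -5/2    -1  -1/2 ]
R1 <- R1 - (5/2)*R3:  [    1     0     0  |  33/4     4   5/4 ]
Right block of [I | A^{-1}] is the inverse:
[ 33/4    4   5/4 ]
[  1/2  1/2     0 ]
[ -5/2   -1  -1/2 ]

inverse = [33/4 4 5/4; 1/2 1/2 0; -5/2 -1 -1/2]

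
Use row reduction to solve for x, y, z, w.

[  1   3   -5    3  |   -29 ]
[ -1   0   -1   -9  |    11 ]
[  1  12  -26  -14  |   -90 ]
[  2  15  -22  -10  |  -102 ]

(-4, -4, 2, -1)

Forward elimination on [A|b]:
R2 <- R2 - (-1)*R1:  [   0    3   -6   -6  -18 ]
R3 <- R3 - (1)*R1:  [   0    9  -21  -17  -61 ]
R4 <- R4 - (2)*R1:  [   0    9  -12  -16  -44 ]
R3 <- R3 - (3)*R2:  [  0   0  -3   1  -7 ]
R4 <- R4 - (3)*R2:  [  0   0   6   2  10 ]
R4 <- R4 - (-2)*R3:  [  0   0   0   4  -4 ]
Row echelon form:
[ 1  3  -5   3  |  -29 ]
[ 0  3  -6  -6  |  -18 ]
[ 0  0  -3   1  |   -7 ]
[ 0  0   0   4  |   -4 ]
Back-substitution:
w = (-4) / 4 = -1
z = (-7 - (1)*(-1)) / -3 = 2
y = (-18 - (-6)*(2) - (-6)*(-1)) / 3 = -4
x = (-29 - (3)*(-4) - (-5)*(2) - (3)*(-1)) / 1 = -4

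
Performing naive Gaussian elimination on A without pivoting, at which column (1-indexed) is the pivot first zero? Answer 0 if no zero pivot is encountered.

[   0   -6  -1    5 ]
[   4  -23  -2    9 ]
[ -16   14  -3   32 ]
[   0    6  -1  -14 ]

Naive forward elimination:
Pivot entry (1,1) is zero but row 2 has 4 in column 1 -> naive elimination stops; a row interchange (e.g. R1 <-> R2) would be required here.

first zero-pivot column = 1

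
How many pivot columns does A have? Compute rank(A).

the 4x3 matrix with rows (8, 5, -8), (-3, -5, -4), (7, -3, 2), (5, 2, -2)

Row reduction:
R2 <- R2 - (-3/8)*R1:  [     0  -25/8     -7 ]
R3 <- R3 - (7/8)*R1:  [     0  -59/8      9 ]
R4 <- R4 - (5/8)*R1:  [    0  -9/8     3 ]
R3 <- R3 - (59/25)*R2:  [      0       0  638/25 ]
R4 <- R4 - (9/25)*R2:  [      0       0  138/25 ]
R4 <- R4 - (69/319)*R3:  [ 0  0  0 ]
Row echelon form:
[ 8      5      -8 ]
[ 0  -25/8      -7 ]
[ 0      0  638/25 ]
[ 0      0       0 ]
Nonzero rows / pivot columns: 3

rank(A) = 3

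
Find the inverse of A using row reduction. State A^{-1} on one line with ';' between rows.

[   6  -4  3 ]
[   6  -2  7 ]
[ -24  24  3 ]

Gauss-Jordan on [A | I]:
R1 <- (1/6)*R1:  [    1  -2/3   1/2  |   1/6     0     0 ]
R2 <- R2 - (6)*R1:  [  0   2   4  |  -1   1   0 ]
R3 <- R3 - (-24)*R1:  [  0   8  15  |   4   0   1 ]
R2 <- (1/2)*R2:  [    0     1     2  |  -1/2   1/2     0 ]
R1 <- R1 - (-2/3)*R2:  [    1     0  11/6  |  -1/6   1/3     0 ]
R3 <- R3 - (8)*R2:  [  0   0  -1  |   8  -4   1 ]
R3 <- (1/-1)*R3:  [  0   0   1  |  -8   4  -1 ]
R1 <- R1 - (11/6)*R3:  [    1     0     0  |  29/2    -7  11/6 ]
R2 <- R2 - (2)*R3:  [     0      1      0  |   31/2  -15/2      2 ]
Right block of [I | A^{-1}] is the inverse:
[ 29/2     -7  11/6 ]
[ 31/2  -15/2     2 ]
[   -8      4    -1 ]

inverse = [29/2 -7 11/6; 31/2 -15/2 2; -8 4 -1]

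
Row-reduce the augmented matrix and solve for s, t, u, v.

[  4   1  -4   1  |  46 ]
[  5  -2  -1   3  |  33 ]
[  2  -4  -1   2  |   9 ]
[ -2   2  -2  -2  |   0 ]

Forward elimination on [A|b]:
R2 <- R2 - (5/4)*R1:  [     0  -13/4      4    7/4  -49/2 ]
R3 <- R3 - (1/2)*R1:  [    0  -9/2     1   3/2   -14 ]
R4 <- R4 - (-1/2)*R1:  [    0   5/2    -4  -3/2    23 ]
R3 <- R3 - (18/13)*R2:  [      0       0  -59/13  -12/13  259/13 ]
R4 <- R4 - (-10/13)*R2:  [      0       0  -12/13   -2/13   54/13 ]
R4 <- R4 - (12/59)*R3:  [    0     0     0  2/59  6/59 ]
Row echelon form:
[ 4      1      -4       1  |      46 ]
[ 0  -13/4       4     7/4  |   -49/2 ]
[ 0      0  -59/13  -12/13  |  259/13 ]
[ 0      0       0    2/59  |    6/59 ]
Back-substitution:
v = (6/59) / (2/59) = 3
u = (259/13 - (-12/13)*(3)) / (-59/13) = -5
t = (-49/2 - (4)*(-5) - (7/4)*(3)) / (-13/4) = 3
s = (46 - (1)*(3) - (-4)*(-5) - (1)*(3)) / 4 = 5

(5, 3, -5, 3)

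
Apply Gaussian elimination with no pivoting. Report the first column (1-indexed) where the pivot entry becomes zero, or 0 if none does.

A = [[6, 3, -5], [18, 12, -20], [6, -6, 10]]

first zero-pivot column = 3

Naive forward elimination:
R2 <- R2 - (3)*R1:  [  0   3  -5 ]
R3 <- R3 - (1)*R1:  [  0  -9  15 ]
R3 <- R3 - (-3)*R2:  [ 0  0  0 ]
Matrix at this point:
[ 6  3  -5 ]
[ 0  3  -5 ]
[ 0  0   0 ]
Pivot entry (3,3) in the last row is zero and there are no rows below to swap with -> zero pivot in column 3 (A is singular).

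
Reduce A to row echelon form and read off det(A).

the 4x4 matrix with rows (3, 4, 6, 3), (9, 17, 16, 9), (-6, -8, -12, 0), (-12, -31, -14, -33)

Forward elimination:
R2 <- R2 - (3)*R1:  [  0   5  -2   0 ]
R3 <- R3 - (-2)*R1:  [ 0  0  0  6 ]
R4 <- R4 - (-4)*R1:  [   0  -15   10  -21 ]
R4 <- R4 - (-3)*R2:  [   0    0    4  -21 ]
R3 <-> R4   (pivot in column 3 was zero)
[ 3  4   6    3 ]
[ 0  5  -2    0 ]
[ 0  0   4  -21 ]
[ 0  0   0    6 ]
Upper-triangular form:
[ 3  4   6    3 ]
[ 0  5  -2    0 ]
[ 0  0   4  -21 ]
[ 0  0   0    6 ]
det(A) = (-1)^1 * (3) * (5) * (4) * (6) = -360  (1 row swap -> sign -1)

det(A) = -360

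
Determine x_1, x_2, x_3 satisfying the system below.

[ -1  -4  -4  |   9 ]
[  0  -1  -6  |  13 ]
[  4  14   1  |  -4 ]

Forward elimination on [A|b]:
R3 <- R3 - (-4)*R1:  [   0   -2  -15   32 ]
R3 <- R3 - (2)*R2:  [  0   0  -3   6 ]
Row echelon form:
[ -1  -4  -4  |   9 ]
[  0  -1  -6  |  13 ]
[  0   0  -3  |   6 ]
Back-substitution:
x_3 = (6) / -3 = -2
x_2 = (13 - (-6)*(-2)) / -1 = -1
x_1 = (9 - (-4)*(-1) - (-4)*(-2)) / -1 = 3

(3, -1, -2)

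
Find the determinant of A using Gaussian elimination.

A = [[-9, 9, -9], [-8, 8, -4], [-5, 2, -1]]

Forward elimination:
R2 <- R2 - (8/9)*R1:  [ 0  0  4 ]
R3 <- R3 - (5/9)*R1:  [  0  -3   4 ]
R2 <-> R3   (pivot in column 2 was zero)
[ -9   9  -9 ]
[  0  -3   4 ]
[  0   0   4 ]
Upper-triangular form:
[ -9   9  -9 ]
[  0  -3   4 ]
[  0   0   4 ]
det(A) = (-1)^1 * (-9) * (-3) * (4) = -108  (1 row swap -> sign -1)

det(A) = -108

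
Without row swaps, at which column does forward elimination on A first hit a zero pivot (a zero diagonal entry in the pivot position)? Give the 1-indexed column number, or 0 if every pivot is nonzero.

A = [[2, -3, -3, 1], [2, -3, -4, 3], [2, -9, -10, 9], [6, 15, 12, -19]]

Naive forward elimination:
R2 <- R2 - (1)*R1:  [  0   0  -1   2 ]
R3 <- R3 - (1)*R1:  [  0  -6  -7   8 ]
R4 <- R4 - (3)*R1:  [   0   24   21  -22 ]
Matrix at this point:
[ 2  -3  -3    1 ]
[ 0   0  -1    2 ]
[ 0  -6  -7    8 ]
[ 0  24  21  -22 ]
Pivot entry (2,2) is zero but row 3 has -6 in column 2 -> naive elimination stops; a row interchange (e.g. R2 <-> R3) would be required here.

first zero-pivot column = 2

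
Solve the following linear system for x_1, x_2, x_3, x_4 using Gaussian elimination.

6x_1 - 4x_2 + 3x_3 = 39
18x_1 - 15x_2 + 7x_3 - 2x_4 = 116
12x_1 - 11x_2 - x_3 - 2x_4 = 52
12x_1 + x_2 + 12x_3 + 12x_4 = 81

Forward elimination on [A|b]:
R2 <- R2 - (3)*R1:  [  0  -3  -2  -2  -1 ]
R3 <- R3 - (2)*R1:  [   0   -3   -7   -2  -26 ]
R4 <- R4 - (2)*R1:  [  0   9   6  12   3 ]
R3 <- R3 - (1)*R2:  [   0    0   -5    0  -25 ]
R4 <- R4 - (-3)*R2:  [ 0  0  0  6  0 ]
Row echelon form:
[ 6  -4   3   0  |   39 ]
[ 0  -3  -2  -2  |   -1 ]
[ 0   0  -5   0  |  -25 ]
[ 0   0   0   6  |    0 ]
Back-substitution:
x_4 = (0) / 6 = 0
x_3 = (-25) / -5 = 5
x_2 = (-1 - (-2)*(5) - (-2)*(0)) / -3 = -3
x_1 = (39 - (-4)*(-3) - (3)*(5)) / 6 = 2

(2, -3, 5, 0)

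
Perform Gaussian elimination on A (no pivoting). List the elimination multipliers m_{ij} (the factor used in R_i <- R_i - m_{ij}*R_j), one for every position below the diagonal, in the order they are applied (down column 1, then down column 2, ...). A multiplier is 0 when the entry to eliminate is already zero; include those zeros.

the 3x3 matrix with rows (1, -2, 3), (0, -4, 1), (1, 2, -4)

Forward elimination:
R2: entry in column 1 is already 0 -> m_{21} = 0 (no row operation needed)
R3 <- R3 - (1)*R1:  [  0   4  -7 ]
R3 <- R3 - (-1)*R2:  [  0   0  -6 ]
Multipliers (in order of application): m_{21} = 0, m_{31} = 1, m_{32} = -1

multipliers: 0, 1, -1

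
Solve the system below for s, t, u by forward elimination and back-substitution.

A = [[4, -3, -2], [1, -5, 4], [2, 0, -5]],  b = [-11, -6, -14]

Forward elimination on [A|b]:
R2 <- R2 - (1/4)*R1:  [     0  -17/4    9/2  -13/4 ]
R3 <- R3 - (1/2)*R1:  [     0    3/2     -4  -17/2 ]
R3 <- R3 - (-6/17)*R2:  [       0        0   -41/17  -164/17 ]
Row echelon form:
[ 4     -3      -2  |      -11 ]
[ 0  -17/4     9/2  |    -13/4 ]
[ 0      0  -41/17  |  -164/17 ]
Back-substitution:
u = (-164/17) / (-41/17) = 4
t = (-13/4 - (9/2)*(4)) / (-17/4) = 5
s = (-11 - (-3)*(5) - (-2)*(4)) / 4 = 3

(3, 5, 4)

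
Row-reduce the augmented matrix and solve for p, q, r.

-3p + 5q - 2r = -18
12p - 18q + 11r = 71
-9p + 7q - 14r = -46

(2, -2, 1)

Forward elimination on [A|b]:
R2 <- R2 - (-4)*R1:  [  0   2   3  -1 ]
R3 <- R3 - (3)*R1:  [  0  -8  -8   8 ]
R3 <- R3 - (-4)*R2:  [ 0  0  4  4 ]
Row echelon form:
[ -3  5  -2  |  -18 ]
[  0  2   3  |   -1 ]
[  0  0   4  |    4 ]
Back-substitution:
r = (4) / 4 = 1
q = (-1 - (3)*(1)) / 2 = -2
p = (-18 - (5)*(-2) - (-2)*(1)) / -3 = 2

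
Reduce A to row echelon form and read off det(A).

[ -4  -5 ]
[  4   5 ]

Forward elimination:
R2 <- R2 - (-1)*R1:  [ 0  0 ]
Upper-triangular form:
[ -4  -5 ]
[  0   0 ]
det(A) = (-1)^0 * (-4) * (0) = 0  (0 row swaps -> sign +1)

det(A) = 0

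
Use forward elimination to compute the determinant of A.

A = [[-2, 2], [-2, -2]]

Forward elimination:
R2 <- R2 - (1)*R1:  [  0  -4 ]
Upper-triangular form:
[ -2   2 ]
[  0  -4 ]
det(A) = (-1)^0 * (-2) * (-4) = 8  (0 row swaps -> sign +1)

det(A) = 8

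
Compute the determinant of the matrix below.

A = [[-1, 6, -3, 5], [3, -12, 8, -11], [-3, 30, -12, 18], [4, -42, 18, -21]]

det(A) = -24

Forward elimination:
R2 <- R2 - (-3)*R1:  [  0   6  -1   4 ]
R3 <- R3 - (3)*R1:  [  0  12  -3   3 ]
R4 <- R4 - (-4)*R1:  [   0  -18    6   -1 ]
R3 <- R3 - (2)*R2:  [  0   0  -1  -5 ]
R4 <- R4 - (-3)*R2:  [  0   0   3  11 ]
R4 <- R4 - (-3)*R3:  [  0   0   0  -4 ]
Upper-triangular form:
[ -1  6  -3   5 ]
[  0  6  -1   4 ]
[  0  0  -1  -5 ]
[  0  0   0  -4 ]
det(A) = (-1)^0 * (-1) * (6) * (-1) * (-4) = -24  (0 row swaps -> sign +1)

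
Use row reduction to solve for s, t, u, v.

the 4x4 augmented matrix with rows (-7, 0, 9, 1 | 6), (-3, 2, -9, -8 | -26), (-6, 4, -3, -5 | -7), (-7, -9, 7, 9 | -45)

(3, 5, 3, 0)

Forward elimination on [A|b]:
R2 <- R2 - (3/7)*R1:  [      0       2   -90/7   -59/7  -200/7 ]
R3 <- R3 - (6/7)*R1:  [     0      4  -75/7  -41/7  -85/7 ]
R4 <- R4 - (1)*R1:  [   0   -9   -2    8  -51 ]
R3 <- R3 - (2)*R2:  [  0   0  15  11  45 ]
R4 <- R4 - (-9/2)*R2:  [       0        0   -419/7  -419/14  -1257/7 ]
R4 <- R4 - (-419/105)*R3:  [      0       0       0  419/30       0 ]
Row echelon form:
[ -7  0      9       1  |       6 ]
[  0  2  -90/7   -59/7  |  -200/7 ]
[  0  0     15      11  |      45 ]
[  0  0      0  419/30  |       0 ]
Back-substitution:
v = (0) / (419/30) = 0
u = (45 - (11)*(0)) / 15 = 3
t = (-200/7 - (-90/7)*(3) - (-59/7)*(0)) / 2 = 5
s = (6 - (9)*(3) - (1)*(0)) / -7 = 3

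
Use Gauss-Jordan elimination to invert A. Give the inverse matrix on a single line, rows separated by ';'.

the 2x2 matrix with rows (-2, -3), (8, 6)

Gauss-Jordan on [A | I]:
R1 <- (1/-2)*R1:  [    1   3/2  |  -1/2     0 ]
R2 <- R2 - (8)*R1:  [  0  -6  |   4   1 ]
R2 <- (1/-6)*R2:  [    0     1  |  -2/3  -1/6 ]
R1 <- R1 - (3/2)*R2:  [   1    0  |  1/2  1/4 ]
Right block of [I | A^{-1}] is the inverse:
[  1/2   1/4 ]
[ -2/3  -1/6 ]

inverse = [1/2 1/4; -2/3 -1/6]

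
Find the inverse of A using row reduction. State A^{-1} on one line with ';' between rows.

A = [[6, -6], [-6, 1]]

inverse = [-1/30 -1/5; -1/5 -1/5]

Gauss-Jordan on [A | I]:
R1 <- (1/6)*R1:  [   1   -1  |  1/6    0 ]
R2 <- R2 - (-6)*R1:  [  0  -5  |   1   1 ]
R2 <- (1/-5)*R2:  [    0     1  |  -1/5  -1/5 ]
R1 <- R1 - (-1)*R2:  [     1      0  |  -1/30   -1/5 ]
Right block of [I | A^{-1}] is the inverse:
[ -1/30  -1/5 ]
[  -1/5  -1/5 ]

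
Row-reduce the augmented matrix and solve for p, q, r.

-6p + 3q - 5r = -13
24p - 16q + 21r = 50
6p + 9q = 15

(1, 1, 2)

Forward elimination on [A|b]:
R2 <- R2 - (-4)*R1:  [  0  -4   1  -2 ]
R3 <- R3 - (-1)*R1:  [  0  12  -5   2 ]
R3 <- R3 - (-3)*R2:  [  0   0  -2  -4 ]
Row echelon form:
[ -6   3  -5  |  -13 ]
[  0  -4   1  |   -2 ]
[  0   0  -2  |   -4 ]
Back-substitution:
r = (-4) / -2 = 2
q = (-2 - (1)*(2)) / -4 = 1
p = (-13 - (3)*(1) - (-5)*(2)) / -6 = 1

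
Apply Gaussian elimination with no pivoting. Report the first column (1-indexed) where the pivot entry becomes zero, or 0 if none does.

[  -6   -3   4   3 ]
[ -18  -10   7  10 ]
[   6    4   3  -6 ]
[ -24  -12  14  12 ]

first zero-pivot column = 0

Naive forward elimination:
R2 <- R2 - (3)*R1:  [  0  -1  -5   1 ]
R3 <- R3 - (-1)*R1:  [  0   1   7  -3 ]
R4 <- R4 - (4)*R1:  [  0   0  -2   0 ]
R3 <- R3 - (-1)*R2:  [  0   0   2  -2 ]
R4 <- R4 - (-1)*R3:  [  0   0   0  -2 ]
All pivots nonzero; naive elimination completes without hitting a zero pivot.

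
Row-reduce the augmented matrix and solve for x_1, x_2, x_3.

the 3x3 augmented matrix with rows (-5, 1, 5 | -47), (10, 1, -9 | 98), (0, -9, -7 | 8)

Forward elimination on [A|b]:
R2 <- R2 - (-2)*R1:  [ 0  3  1  4 ]
R3 <- R3 - (-3)*R2:  [  0   0  -4  20 ]
Row echelon form:
[ -5  1   5  |  -47 ]
[  0  3   1  |    4 ]
[  0  0  -4  |   20 ]
Back-substitution:
x_3 = (20) / -4 = -5
x_2 = (4 - (1)*(-5)) / 3 = 3
x_1 = (-47 - (1)*(3) - (5)*(-5)) / -5 = 5

(5, 3, -5)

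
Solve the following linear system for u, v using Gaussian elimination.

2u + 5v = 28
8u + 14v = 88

Forward elimination on [A|b]:
R2 <- R2 - (4)*R1:  [   0   -6  -24 ]
Row echelon form:
[ 2   5  |   28 ]
[ 0  -6  |  -24 ]
Back-substitution:
v = (-24) / -6 = 4
u = (28 - (5)*(4)) / 2 = 4

(4, 4)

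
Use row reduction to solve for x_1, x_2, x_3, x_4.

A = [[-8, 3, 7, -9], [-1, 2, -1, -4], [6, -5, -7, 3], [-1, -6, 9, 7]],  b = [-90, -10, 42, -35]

Forward elimination on [A|b]:
R2 <- R2 - (1/8)*R1:  [     0   13/8  -15/8  -23/8    5/4 ]
R3 <- R3 - (-3/4)*R1:  [     0  -11/4   -7/4  -15/4  -51/2 ]
R4 <- R4 - (1/8)*R1:  [     0  -51/8   65/8   65/8  -95/4 ]
R3 <- R3 - (-22/13)*R2:  [       0        0   -64/13  -112/13  -304/13 ]
R4 <- R4 - (-51/13)*R2:  [       0        0    10/13   -41/13  -245/13 ]
R4 <- R4 - (-5/32)*R3:  [     0      0      0   -9/2  -45/2 ]
Row echelon form:
[ -8     3       7       -9  |      -90 ]
[  0  13/8   -15/8    -23/8  |      5/4 ]
[  0     0  -64/13  -112/13  |  -304/13 ]
[  0     0       0     -9/2  |    -45/2 ]
Back-substitution:
x_4 = (-45/2) / (-9/2) = 5
x_3 = (-304/13 - (-112/13)*(5)) / (-64/13) = -4
x_2 = (5/4 - (-15/8)*(-4) - (-23/8)*(5)) / (13/8) = 5
x_1 = (-90 - (3)*(5) - (7)*(-4) - (-9)*(5)) / -8 = 4

(4, 5, -4, 5)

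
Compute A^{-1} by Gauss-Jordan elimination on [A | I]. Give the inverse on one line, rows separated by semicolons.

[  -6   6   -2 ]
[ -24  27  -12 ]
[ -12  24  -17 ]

Gauss-Jordan on [A | I]:
R1 <- (1/-6)*R1:  [    1    -1   1/3  |  -1/6     0     0 ]
R2 <- R2 - (-24)*R1:  [  0   3  -4  |  -4   1   0 ]
R3 <- R3 - (-12)*R1:  [   0   12  -13  |   -2    0    1 ]
R2 <- (1/3)*R2:  [    0     1  -4/3  |  -4/3   1/3     0 ]
R1 <- R1 - (-1)*R2:  [    1     0    -1  |  -3/2   1/3     0 ]
R3 <- R3 - (12)*R2:  [  0   0   3  |  14  -4   1 ]
R3 <- (1/3)*R3:  [    0     0     1  |  14/3  -4/3   1/3 ]
R1 <- R1 - (-1)*R3:  [    1     0     0  |  19/6    -1   1/3 ]
R2 <- R2 - (-4/3)*R3:  [     0      1      0  |   44/9  -13/9    4/9 ]
Right block of [I | A^{-1}] is the inverse:
[ 19/6     -1  1/3 ]
[ 44/9  -13/9  4/9 ]
[ 14/3   -4/3  1/3 ]

inverse = [19/6 -1 1/3; 44/9 -13/9 4/9; 14/3 -4/3 1/3]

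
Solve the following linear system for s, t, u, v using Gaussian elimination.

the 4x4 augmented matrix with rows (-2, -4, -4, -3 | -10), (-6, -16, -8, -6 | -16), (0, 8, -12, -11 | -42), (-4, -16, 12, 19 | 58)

(2, -1, 1, 2)

Forward elimination on [A|b]:
R2 <- R2 - (3)*R1:  [  0  -4   4   3  14 ]
R4 <- R4 - (2)*R1:  [  0  -8  20  25  78 ]
R3 <- R3 - (-2)*R2:  [   0    0   -4   -5  -14 ]
R4 <- R4 - (2)*R2:  [  0   0  12  19  50 ]
R4 <- R4 - (-3)*R3:  [ 0  0  0  4  8 ]
Row echelon form:
[ -2  -4  -4  -3  |  -10 ]
[  0  -4   4   3  |   14 ]
[  0   0  -4  -5  |  -14 ]
[  0   0   0   4  |    8 ]
Back-substitution:
v = (8) / 4 = 2
u = (-14 - (-5)*(2)) / -4 = 1
t = (14 - (4)*(1) - (3)*(2)) / -4 = -1
s = (-10 - (-4)*(-1) - (-4)*(1) - (-3)*(2)) / -2 = 2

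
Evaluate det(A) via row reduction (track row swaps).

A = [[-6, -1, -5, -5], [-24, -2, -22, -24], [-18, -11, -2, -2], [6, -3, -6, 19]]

Forward elimination:
R2 <- R2 - (4)*R1:  [  0   2  -2  -4 ]
R3 <- R3 - (3)*R1:  [  0  -8  13  13 ]
R4 <- R4 - (-1)*R1:  [   0   -4  -11   14 ]
R3 <- R3 - (-4)*R2:  [  0   0   5  -3 ]
R4 <- R4 - (-2)*R2:  [   0    0  -15    6 ]
R4 <- R4 - (-3)*R3:  [  0   0   0  -3 ]
Upper-triangular form:
[ -6  -1  -5  -5 ]
[  0   2  -2  -4 ]
[  0   0   5  -3 ]
[  0   0   0  -3 ]
det(A) = (-1)^0 * (-6) * (2) * (5) * (-3) = 180  (0 row swaps -> sign +1)

det(A) = 180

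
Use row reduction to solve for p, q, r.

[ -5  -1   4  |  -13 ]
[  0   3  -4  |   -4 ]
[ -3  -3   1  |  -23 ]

(5, 4, 4)

Forward elimination on [A|b]:
R3 <- R3 - (3/5)*R1:  [     0  -12/5   -7/5  -76/5 ]
R3 <- R3 - (-4/5)*R2:  [     0      0  -23/5  -92/5 ]
Row echelon form:
[ -5  -1      4  |    -13 ]
[  0   3     -4  |     -4 ]
[  0   0  -23/5  |  -92/5 ]
Back-substitution:
r = (-92/5) / (-23/5) = 4
q = (-4 - (-4)*(4)) / 3 = 4
p = (-13 - (-1)*(4) - (4)*(4)) / -5 = 5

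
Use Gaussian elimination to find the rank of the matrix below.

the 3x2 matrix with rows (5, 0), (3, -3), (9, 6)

Row reduction:
R2 <- R2 - (3/5)*R1:  [  0  -3 ]
R3 <- R3 - (9/5)*R1:  [ 0  6 ]
R3 <- R3 - (-2)*R2:  [ 0  0 ]
Row echelon form:
[ 5   0 ]
[ 0  -3 ]
[ 0   0 ]
Nonzero rows / pivot columns: 2

rank(A) = 2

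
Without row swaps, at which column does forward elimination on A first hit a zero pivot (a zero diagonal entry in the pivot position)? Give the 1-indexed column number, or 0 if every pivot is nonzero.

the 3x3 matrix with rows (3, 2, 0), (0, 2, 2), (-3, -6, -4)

Naive forward elimination:
R3 <- R3 - (-1)*R1:  [  0  -4  -4 ]
R3 <- R3 - (-2)*R2:  [ 0  0  0 ]
Matrix at this point:
[ 3  2  0 ]
[ 0  2  2 ]
[ 0  0  0 ]
Pivot entry (3,3) in the last row is zero and there are no rows below to swap with -> zero pivot in column 3 (A is singular).

first zero-pivot column = 3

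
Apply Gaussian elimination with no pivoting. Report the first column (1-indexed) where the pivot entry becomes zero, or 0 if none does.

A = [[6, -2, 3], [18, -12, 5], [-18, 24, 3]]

Naive forward elimination:
R2 <- R2 - (3)*R1:  [  0  -6  -4 ]
R3 <- R3 - (-3)*R1:  [  0  18  12 ]
R3 <- R3 - (-3)*R2:  [ 0  0  0 ]
Matrix at this point:
[ 6  -2   3 ]
[ 0  -6  -4 ]
[ 0   0   0 ]
Pivot entry (3,3) in the last row is zero and there are no rows below to swap with -> zero pivot in column 3 (A is singular).

first zero-pivot column = 3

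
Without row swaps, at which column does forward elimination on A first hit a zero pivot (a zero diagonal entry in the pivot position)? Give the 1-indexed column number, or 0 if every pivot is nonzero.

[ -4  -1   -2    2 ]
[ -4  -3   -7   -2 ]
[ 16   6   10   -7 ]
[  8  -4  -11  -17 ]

Naive forward elimination:
R2 <- R2 - (1)*R1:  [  0  -2  -5  -4 ]
R3 <- R3 - (-4)*R1:  [ 0  2  2  1 ]
R4 <- R4 - (-2)*R1:  [   0   -6  -15  -13 ]
R3 <- R3 - (-1)*R2:  [  0   0  -3  -3 ]
R4 <- R4 - (3)*R2:  [  0   0   0  -1 ]
All pivots nonzero; naive elimination completes without hitting a zero pivot.

first zero-pivot column = 0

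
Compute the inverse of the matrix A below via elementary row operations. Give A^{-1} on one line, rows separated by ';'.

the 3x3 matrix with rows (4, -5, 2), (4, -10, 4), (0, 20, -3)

inverse = [1/2 -1/4 0; -3/25 3/25 2/25; -4/5 4/5 1/5]

Gauss-Jordan on [A | I]:
R1 <- (1/4)*R1:  [    1  -5/4   1/2  |   1/4     0     0 ]
R2 <- R2 - (4)*R1:  [  0  -5   2  |  -1   1   0 ]
R2 <- (1/-5)*R2:  [    0     1  -2/5  |   1/5  -1/5     0 ]
R1 <- R1 - (-5/4)*R2:  [    1     0     0  |   1/2  -1/4     0 ]
R3 <- R3 - (20)*R2:  [  0   0   5  |  -4   4   1 ]
R3 <- (1/5)*R3:  [    0     0     1  |  -4/5   4/5   1/5 ]
R2 <- R2 - (-2/5)*R3:  [     0      1      0  |  -3/25   3/25   2/25 ]
Right block of [I | A^{-1}] is the inverse:
[   1/2  -1/4     0 ]
[ -3/25  3/25  2/25 ]
[  -4/5   4/5   1/5 ]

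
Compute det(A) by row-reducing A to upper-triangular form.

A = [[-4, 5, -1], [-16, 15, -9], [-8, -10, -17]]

Forward elimination:
R2 <- R2 - (4)*R1:  [  0  -5  -5 ]
R3 <- R3 - (2)*R1:  [   0  -20  -15 ]
R3 <- R3 - (4)*R2:  [ 0  0  5 ]
Upper-triangular form:
[ -4   5  -1 ]
[  0  -5  -5 ]
[  0   0   5 ]
det(A) = (-1)^0 * (-4) * (-5) * (5) = 100  (0 row swaps -> sign +1)

det(A) = 100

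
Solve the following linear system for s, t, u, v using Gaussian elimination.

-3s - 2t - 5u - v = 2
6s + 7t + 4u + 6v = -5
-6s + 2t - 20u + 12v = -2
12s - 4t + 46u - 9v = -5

Forward elimination on [A|b]:
R2 <- R2 - (-2)*R1:  [  0   3  -6   4  -1 ]
R3 <- R3 - (2)*R1:  [   0    6  -10   14   -6 ]
R4 <- R4 - (-4)*R1:  [   0  -12   26  -13    3 ]
R3 <- R3 - (2)*R2:  [  0   0   2   6  -4 ]
R4 <- R4 - (-4)*R2:  [  0   0   2   3  -1 ]
R4 <- R4 - (1)*R3:  [  0   0   0  -3   3 ]
Row echelon form:
[ -3  -2  -5  -1  |   2 ]
[  0   3  -6   4  |  -1 ]
[  0   0   2   6  |  -4 ]
[  0   0   0  -3  |   3 ]
Back-substitution:
v = (3) / -3 = -1
u = (-4 - (6)*(-1)) / 2 = 1
t = (-1 - (-6)*(1) - (4)*(-1)) / 3 = 3
s = (2 - (-2)*(3) - (-5)*(1) - (-1)*(-1)) / -3 = -4

(-4, 3, 1, -1)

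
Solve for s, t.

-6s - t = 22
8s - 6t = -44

Forward elimination on [A|b]:
R2 <- R2 - (-4/3)*R1:  [     0  -22/3  -44/3 ]
Row echelon form:
[ -6     -1  |     22 ]
[  0  -22/3  |  -44/3 ]
Back-substitution:
t = (-44/3) / (-22/3) = 2
s = (22 - (-1)*(2)) / -6 = -4

(-4, 2)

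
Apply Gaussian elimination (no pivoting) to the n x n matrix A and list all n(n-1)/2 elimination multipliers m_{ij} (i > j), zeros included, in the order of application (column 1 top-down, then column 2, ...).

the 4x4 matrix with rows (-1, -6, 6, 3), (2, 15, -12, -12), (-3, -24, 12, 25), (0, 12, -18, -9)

Forward elimination:
R2 <- R2 - (-2)*R1:  [  0   3   0  -6 ]
R3 <- R3 - (3)*R1:  [  0  -6  -6  16 ]
R4: entry in column 1 is already 0 -> m_{41} = 0 (no row operation needed)
R3 <- R3 - (-2)*R2:  [  0   0  -6   4 ]
R4 <- R4 - (4)*R2:  [   0    0  -18   15 ]
R4 <- R4 - (3)*R3:  [ 0  0  0  3 ]
Multipliers (in order of application): m_{21} = -2, m_{31} = 3, m_{41} = 0, m_{32} = -2, m_{42} = 4, m_{43} = 3

multipliers: -2, 3, 0, -2, 4, 3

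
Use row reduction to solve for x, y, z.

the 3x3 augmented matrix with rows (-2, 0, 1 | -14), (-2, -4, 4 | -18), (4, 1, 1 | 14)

Forward elimination on [A|b]:
R2 <- R2 - (1)*R1:  [  0  -4   3  -4 ]
R3 <- R3 - (-2)*R1:  [   0    1    3  -14 ]
R3 <- R3 - (-1/4)*R2:  [    0     0  15/4   -15 ]
Row echelon form:
[ -2   0     1  |  -14 ]
[  0  -4     3  |   -4 ]
[  0   0  15/4  |  -15 ]
Back-substitution:
z = (-15) / (15/4) = -4
y = (-4 - (3)*(-4)) / -4 = -2
x = (-14 - (1)*(-4)) / -2 = 5

(5, -2, -4)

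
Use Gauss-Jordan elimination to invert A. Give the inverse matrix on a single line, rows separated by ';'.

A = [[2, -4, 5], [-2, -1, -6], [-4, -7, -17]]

inverse = [-5/8 -103/40 29/40; -1/4 -7/20 1/20; 1/4 3/4 -1/4]

Gauss-Jordan on [A | I]:
R1 <- (1/2)*R1:  [   1   -2  5/2  |  1/2    0    0 ]
R2 <- R2 - (-2)*R1:  [  0  -5  -1  |   1   1   0 ]
R3 <- R3 - (-4)*R1:  [   0  -15   -7  |    2    0    1 ]
R2 <- (1/-5)*R2:  [    0     1   1/5  |  -1/5  -1/5     0 ]
R1 <- R1 - (-2)*R2:  [     1      0  29/10  |   1/10   -2/5      0 ]
R3 <- R3 - (-15)*R2:  [  0   0  -4  |  -1  -3   1 ]
R3 <- (1/-4)*R3:  [    0     0     1  |   1/4   3/4  -1/4 ]
R1 <- R1 - (29/10)*R3:  [       1        0        0  |     -5/8  -103/40    29/40 ]
R2 <- R2 - (1/5)*R3:  [     0      1      0  |   -1/4  -7/20   1/20 ]
Right block of [I | A^{-1}] is the inverse:
[ -5/8  -103/40  29/40 ]
[ -1/4    -7/20   1/20 ]
[  1/4      3/4   -1/4 ]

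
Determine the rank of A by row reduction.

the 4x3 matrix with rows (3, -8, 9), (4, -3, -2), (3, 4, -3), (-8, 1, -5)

Row reduction:
R2 <- R2 - (4/3)*R1:  [    0  23/3   -14 ]
R3 <- R3 - (1)*R1:  [   0   12  -12 ]
R4 <- R4 - (-8/3)*R1:  [     0  -61/3     19 ]
R3 <- R3 - (36/23)*R2:  [      0       0  228/23 ]
R4 <- R4 - (-61/23)*R2:  [       0        0  -417/23 ]
R4 <- R4 - (-139/76)*R3:  [ 0  0  0 ]
Row echelon form:
[ 3    -8       9 ]
[ 0  23/3     -14 ]
[ 0     0  228/23 ]
[ 0     0       0 ]
Nonzero rows / pivot columns: 3

rank(A) = 3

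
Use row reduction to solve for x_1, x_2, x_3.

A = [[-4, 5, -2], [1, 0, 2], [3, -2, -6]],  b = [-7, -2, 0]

Forward elimination on [A|b]:
R2 <- R2 - (-1/4)*R1:  [     0    5/4    3/2  -15/4 ]
R3 <- R3 - (-3/4)*R1:  [     0    7/4  -15/2  -21/4 ]
R3 <- R3 - (7/5)*R2:  [     0      0  -48/5      0 ]
Row echelon form:
[ -4    5     -2  |     -7 ]
[  0  5/4    3/2  |  -15/4 ]
[  0    0  -48/5  |      0 ]
Back-substitution:
x_3 = (0) / (-48/5) = 0
x_2 = (-15/4 - (3/2)*(0)) / (5/4) = -3
x_1 = (-7 - (5)*(-3) - (-2)*(0)) / -4 = -2

(-2, -3, 0)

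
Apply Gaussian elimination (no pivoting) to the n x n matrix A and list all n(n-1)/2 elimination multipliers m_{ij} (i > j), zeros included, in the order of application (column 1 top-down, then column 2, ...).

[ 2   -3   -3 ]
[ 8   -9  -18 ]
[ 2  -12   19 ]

Forward elimination:
R2 <- R2 - (4)*R1:  [  0   3  -6 ]
R3 <- R3 - (1)*R1:  [  0  -9  22 ]
R3 <- R3 - (-3)*R2:  [ 0  0  4 ]
Multipliers (in order of application): m_{21} = 4, m_{31} = 1, m_{32} = -3

multipliers: 4, 1, -3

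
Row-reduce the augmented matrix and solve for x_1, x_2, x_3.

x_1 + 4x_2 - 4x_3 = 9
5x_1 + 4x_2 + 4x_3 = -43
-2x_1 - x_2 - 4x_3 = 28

(-3, -2, -5)

Forward elimination on [A|b]:
R2 <- R2 - (5)*R1:  [   0  -16   24  -88 ]
R3 <- R3 - (-2)*R1:  [   0    7  -12   46 ]
R3 <- R3 - (-7/16)*R2:  [    0     0  -3/2  15/2 ]
Row echelon form:
[ 1    4    -4  |     9 ]
[ 0  -16    24  |   -88 ]
[ 0    0  -3/2  |  15/2 ]
Back-substitution:
x_3 = (15/2) / (-3/2) = -5
x_2 = (-88 - (24)*(-5)) / -16 = -2
x_1 = (9 - (4)*(-2) - (-4)*(-5)) / 1 = -3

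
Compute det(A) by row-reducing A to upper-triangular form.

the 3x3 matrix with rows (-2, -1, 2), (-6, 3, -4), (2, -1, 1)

det(A) = 4

Forward elimination:
R2 <- R2 - (3)*R1:  [   0    6  -10 ]
R3 <- R3 - (-1)*R1:  [  0  -2   3 ]
R3 <- R3 - (-1/3)*R2:  [    0     0  -1/3 ]
Upper-triangular form:
[ -2  -1     2 ]
[  0   6   -10 ]
[  0   0  -1/3 ]
det(A) = (-1)^0 * (-2) * (6) * (-1/3) = 4  (0 row swaps -> sign +1)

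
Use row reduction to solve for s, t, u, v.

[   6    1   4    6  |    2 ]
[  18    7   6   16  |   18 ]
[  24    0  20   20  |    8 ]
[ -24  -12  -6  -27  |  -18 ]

Forward elimination on [A|b]:
R2 <- R2 - (3)*R1:  [  0   4  -6  -2  12 ]
R3 <- R3 - (4)*R1:  [  0  -4   4  -4   0 ]
R4 <- R4 - (-4)*R1:  [   0   -8   10   -3  -10 ]
R3 <- R3 - (-1)*R2:  [  0   0  -2  -6  12 ]
R4 <- R4 - (-2)*R2:  [  0   0  -2  -7  14 ]
R4 <- R4 - (1)*R3:  [  0   0   0  -1   2 ]
Row echelon form:
[ 6  1   4   6  |   2 ]
[ 0  4  -6  -2  |  12 ]
[ 0  0  -2  -6  |  12 ]
[ 0  0   0  -1  |   2 ]
Back-substitution:
v = (2) / -1 = -2
u = (12 - (-6)*(-2)) / -2 = 0
t = (12 - (-6)*(0) - (-2)*(-2)) / 4 = 2
s = (2 - (1)*(2) - (4)*(0) - (6)*(-2)) / 6 = 2

(2, 2, 0, -2)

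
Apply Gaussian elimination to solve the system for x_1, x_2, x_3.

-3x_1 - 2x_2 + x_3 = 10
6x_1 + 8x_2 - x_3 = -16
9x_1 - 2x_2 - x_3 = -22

(-2, 0, 4)

Forward elimination on [A|b]:
R2 <- R2 - (-2)*R1:  [ 0  4  1  4 ]
R3 <- R3 - (-3)*R1:  [  0  -8   2   8 ]
R3 <- R3 - (-2)*R2:  [  0   0   4  16 ]
Row echelon form:
[ -3  -2  1  |  10 ]
[  0   4  1  |   4 ]
[  0   0  4  |  16 ]
Back-substitution:
x_3 = (16) / 4 = 4
x_2 = (4 - (1)*(4)) / 4 = 0
x_1 = (10 - (-2)*(0) - (1)*(4)) / -3 = -2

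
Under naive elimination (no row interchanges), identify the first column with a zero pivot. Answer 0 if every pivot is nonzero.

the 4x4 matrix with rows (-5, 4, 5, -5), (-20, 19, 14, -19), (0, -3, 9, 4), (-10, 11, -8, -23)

first zero-pivot column = 0

Naive forward elimination:
R2 <- R2 - (4)*R1:  [  0   3  -6   1 ]
R4 <- R4 - (2)*R1:  [   0    3  -18  -13 ]
R3 <- R3 - (-1)*R2:  [ 0  0  3  5 ]
R4 <- R4 - (1)*R2:  [   0    0  -12  -14 ]
R4 <- R4 - (-4)*R3:  [ 0  0  0  6 ]
All pivots nonzero; naive elimination completes without hitting a zero pivot.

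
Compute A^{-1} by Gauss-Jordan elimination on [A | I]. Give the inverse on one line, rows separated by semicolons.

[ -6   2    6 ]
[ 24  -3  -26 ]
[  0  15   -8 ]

inverse = [69/10 53/30 -17/30; 16/5 4/5 -1/5; 6 3/2 -1/2]

Gauss-Jordan on [A | I]:
R1 <- (1/-6)*R1:  [    1  -1/3    -1  |  -1/6     0     0 ]
R2 <- R2 - (24)*R1:  [  0   5  -2  |   4   1   0 ]
R2 <- (1/5)*R2:  [    0     1  -2/5  |   4/5   1/5     0 ]
R1 <- R1 - (-1/3)*R2:  [      1       0  -17/15  |    1/10    1/15       0 ]
R3 <- R3 - (15)*R2:  [   0    0   -2  |  -12   -3    1 ]
R3 <- (1/-2)*R3:  [    0     0     1  |     6   3/2  -1/2 ]
R1 <- R1 - (-17/15)*R3:  [      1       0       0  |   69/10   53/30  -17/30 ]
R2 <- R2 - (-2/5)*R3:  [    0     1     0  |  16/5   4/5  -1/5 ]
Right block of [I | A^{-1}] is the inverse:
[ 69/10  53/30  -17/30 ]
[  16/5    4/5    -1/5 ]
[     6    3/2    -1/2 ]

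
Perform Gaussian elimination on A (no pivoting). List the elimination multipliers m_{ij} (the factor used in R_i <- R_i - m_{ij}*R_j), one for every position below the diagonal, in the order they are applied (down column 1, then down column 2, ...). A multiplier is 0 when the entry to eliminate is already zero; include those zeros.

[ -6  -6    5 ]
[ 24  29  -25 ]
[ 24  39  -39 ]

multipliers: -4, -4, 3

Forward elimination:
R2 <- R2 - (-4)*R1:  [  0   5  -5 ]
R3 <- R3 - (-4)*R1:  [   0   15  -19 ]
R3 <- R3 - (3)*R2:  [  0   0  -4 ]
Multipliers (in order of application): m_{21} = -4, m_{31} = -4, m_{32} = 3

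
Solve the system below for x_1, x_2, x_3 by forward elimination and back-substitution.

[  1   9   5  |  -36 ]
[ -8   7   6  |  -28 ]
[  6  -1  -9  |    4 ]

(0, -4, 0)

Forward elimination on [A|b]:
R2 <- R2 - (-8)*R1:  [    0    79    46  -316 ]
R3 <- R3 - (6)*R1:  [   0  -55  -39  220 ]
R3 <- R3 - (-55/79)*R2:  [       0        0  -551/79        0 ]
Row echelon form:
[ 1   9        5  |   -36 ]
[ 0  79       46  |  -316 ]
[ 0   0  -551/79  |     0 ]
Back-substitution:
x_3 = (0) / (-551/79) = 0
x_2 = (-316 - (46)*(0)) / 79 = -4
x_1 = (-36 - (9)*(-4) - (5)*(0)) / 1 = 0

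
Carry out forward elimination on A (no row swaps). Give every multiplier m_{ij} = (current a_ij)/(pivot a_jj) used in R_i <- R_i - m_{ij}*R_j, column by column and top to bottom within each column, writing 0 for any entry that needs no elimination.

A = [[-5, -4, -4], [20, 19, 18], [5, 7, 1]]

multipliers: -4, -1, 1

Forward elimination:
R2 <- R2 - (-4)*R1:  [ 0  3  2 ]
R3 <- R3 - (-1)*R1:  [  0   3  -3 ]
R3 <- R3 - (1)*R2:  [  0   0  -5 ]
Multipliers (in order of application): m_{21} = -4, m_{31} = -1, m_{32} = 1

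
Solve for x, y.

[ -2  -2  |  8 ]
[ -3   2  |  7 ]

Forward elimination on [A|b]:
R2 <- R2 - (3/2)*R1:  [  0   5  -5 ]
Row echelon form:
[ -2  -2  |   8 ]
[  0   5  |  -5 ]
Back-substitution:
y = (-5) / 5 = -1
x = (8 - (-2)*(-1)) / -2 = -3

(-3, -1)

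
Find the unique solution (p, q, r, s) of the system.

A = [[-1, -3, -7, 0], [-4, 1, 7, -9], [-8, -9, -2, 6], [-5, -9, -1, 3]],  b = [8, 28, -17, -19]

(-3, 3, -2, -3)

Forward elimination on [A|b]:
R2 <- R2 - (4)*R1:  [  0  13  35  -9  -4 ]
R3 <- R3 - (8)*R1:  [   0   15   54    6  -81 ]
R4 <- R4 - (5)*R1:  [   0    6   34    3  -59 ]
R3 <- R3 - (15/13)*R2:  [       0        0   177/13   213/13  -993/13 ]
R4 <- R4 - (6/13)*R2:  [       0        0   232/13    93/13  -743/13 ]
R4 <- R4 - (232/177)*R3:  [       0        0        0  -845/59  2535/59 ]
Row echelon form:
[ -1  -3      -7        0  |        8 ]
[  0  13      35       -9  |       -4 ]
[  0   0  177/13   213/13  |  -993/13 ]
[  0   0       0  -845/59  |  2535/59 ]
Back-substitution:
s = (2535/59) / (-845/59) = -3
r = (-993/13 - (213/13)*(-3)) / (177/13) = -2
q = (-4 - (35)*(-2) - (-9)*(-3)) / 13 = 3
p = (8 - (-3)*(3) - (-7)*(-2)) / -1 = -3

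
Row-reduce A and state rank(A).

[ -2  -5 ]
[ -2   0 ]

Row reduction:
R2 <- R2 - (1)*R1:  [ 0  5 ]
Row echelon form:
[ -2  -5 ]
[  0   5 ]
Nonzero rows / pivot columns: 2

rank(A) = 2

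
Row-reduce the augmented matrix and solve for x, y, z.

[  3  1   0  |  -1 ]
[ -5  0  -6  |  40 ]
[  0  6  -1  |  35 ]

(-2, 5, -5)

Forward elimination on [A|b]:
R2 <- R2 - (-5/3)*R1:  [     0    5/3     -6  115/3 ]
R3 <- R3 - (18/5)*R2:  [     0      0  103/5   -103 ]
Row echelon form:
[ 3    1      0  |     -1 ]
[ 0  5/3     -6  |  115/3 ]
[ 0    0  103/5  |   -103 ]
Back-substitution:
z = (-103) / (103/5) = -5
y = (115/3 - (-6)*(-5)) / (5/3) = 5
x = (-1 - (1)*(5)) / 3 = -2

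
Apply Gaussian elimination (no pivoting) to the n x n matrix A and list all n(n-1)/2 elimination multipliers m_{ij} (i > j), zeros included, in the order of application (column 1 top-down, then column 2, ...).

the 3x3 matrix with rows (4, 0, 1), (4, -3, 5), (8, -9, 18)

Forward elimination:
R2 <- R2 - (1)*R1:  [  0  -3   4 ]
R3 <- R3 - (2)*R1:  [  0  -9  16 ]
R3 <- R3 - (3)*R2:  [ 0  0  4 ]
Multipliers (in order of application): m_{21} = 1, m_{31} = 2, m_{32} = 3

multipliers: 1, 2, 3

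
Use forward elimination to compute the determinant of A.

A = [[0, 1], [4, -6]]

Forward elimination:
R1 <-> R2   (pivot in column 1 was zero)
[ 4  -6 ]
[ 0   1 ]
Upper-triangular form:
[ 4  -6 ]
[ 0   1 ]
det(A) = (-1)^1 * (4) * (1) = -4  (1 row swap -> sign -1)

det(A) = -4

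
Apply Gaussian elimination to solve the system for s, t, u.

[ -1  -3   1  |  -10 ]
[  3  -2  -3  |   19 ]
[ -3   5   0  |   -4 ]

(3, 1, -4)

Forward elimination on [A|b]:
R2 <- R2 - (-3)*R1:  [   0  -11    0  -11 ]
R3 <- R3 - (3)*R1:  [  0  14  -3  26 ]
R3 <- R3 - (-14/11)*R2:  [  0   0  -3  12 ]
Row echelon form:
[ -1   -3   1  |  -10 ]
[  0  -11   0  |  -11 ]
[  0    0  -3  |   12 ]
Back-substitution:
u = (12) / -3 = -4
t = (-11) / -11 = 1
s = (-10 - (-3)*(1) - (1)*(-4)) / -1 = 3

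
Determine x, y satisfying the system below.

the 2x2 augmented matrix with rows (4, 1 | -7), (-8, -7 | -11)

Forward elimination on [A|b]:
R2 <- R2 - (-2)*R1:  [   0   -5  -25 ]
Row echelon form:
[ 4   1  |   -7 ]
[ 0  -5  |  -25 ]
Back-substitution:
y = (-25) / -5 = 5
x = (-7 - (1)*(5)) / 4 = -3

(-3, 5)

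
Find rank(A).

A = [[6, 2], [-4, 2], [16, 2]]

Row reduction:
R2 <- R2 - (-2/3)*R1:  [    0  10/3 ]
R3 <- R3 - (8/3)*R1:  [     0  -10/3 ]
R3 <- R3 - (-1)*R2:  [ 0  0 ]
Row echelon form:
[ 6     2 ]
[ 0  10/3 ]
[ 0     0 ]
Nonzero rows / pivot columns: 2

rank(A) = 2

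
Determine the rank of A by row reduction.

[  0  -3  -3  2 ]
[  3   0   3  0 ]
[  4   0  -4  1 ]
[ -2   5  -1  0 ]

rank(A) = 4

Row reduction:
R1 <-> R2   (pivot in column 1 was zero)
[  3   0   3  0 ]
[  0  -3  -3  2 ]
[  4   0  -4  1 ]
[ -2   5  -1  0 ]
R3 <- R3 - (4/3)*R1:  [  0   0  -8   1 ]
R4 <- R4 - (-2/3)*R1:  [ 0  5  1  0 ]
R4 <- R4 - (-5/3)*R2:  [    0     0    -4  10/3 ]
R4 <- R4 - (1/2)*R3:  [    0     0     0  17/6 ]
Row echelon form:
[ 3   0   3     0 ]
[ 0  -3  -3     2 ]
[ 0   0  -8     1 ]
[ 0   0   0  17/6 ]
Nonzero rows / pivot columns: 4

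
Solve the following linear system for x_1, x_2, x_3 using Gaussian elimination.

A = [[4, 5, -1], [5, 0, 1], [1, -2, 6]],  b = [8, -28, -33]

Forward elimination on [A|b]:
R2 <- R2 - (5/4)*R1:  [     0  -25/4    9/4    -38 ]
R3 <- R3 - (1/4)*R1:  [     0  -13/4   25/4    -35 ]
R3 <- R3 - (13/25)*R2:  [       0        0   127/25  -381/25 ]
Row echelon form:
[ 4      5      -1  |        8 ]
[ 0  -25/4     9/4  |      -38 ]
[ 0      0  127/25  |  -381/25 ]
Back-substitution:
x_3 = (-381/25) / (127/25) = -3
x_2 = (-38 - (9/4)*(-3)) / (-25/4) = 5
x_1 = (8 - (5)*(5) - (-1)*(-3)) / 4 = -5

(-5, 5, -3)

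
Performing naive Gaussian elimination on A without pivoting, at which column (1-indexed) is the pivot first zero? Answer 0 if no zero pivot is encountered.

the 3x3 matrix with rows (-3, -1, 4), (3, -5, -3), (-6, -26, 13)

first zero-pivot column = 0

Naive forward elimination:
R2 <- R2 - (-1)*R1:  [  0  -6   1 ]
R3 <- R3 - (2)*R1:  [   0  -24    5 ]
R3 <- R3 - (4)*R2:  [ 0  0  1 ]
All pivots nonzero; naive elimination completes without hitting a zero pivot.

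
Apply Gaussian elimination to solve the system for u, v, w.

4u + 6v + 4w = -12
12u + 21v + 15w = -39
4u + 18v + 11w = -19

(-2, 0, -1)

Forward elimination on [A|b]:
R2 <- R2 - (3)*R1:  [  0   3   3  -3 ]
R3 <- R3 - (1)*R1:  [  0  12   7  -7 ]
R3 <- R3 - (4)*R2:  [  0   0  -5   5 ]
Row echelon form:
[ 4  6   4  |  -12 ]
[ 0  3   3  |   -3 ]
[ 0  0  -5  |    5 ]
Back-substitution:
w = (5) / -5 = -1
v = (-3 - (3)*(-1)) / 3 = 0
u = (-12 - (6)*(0) - (4)*(-1)) / 4 = -2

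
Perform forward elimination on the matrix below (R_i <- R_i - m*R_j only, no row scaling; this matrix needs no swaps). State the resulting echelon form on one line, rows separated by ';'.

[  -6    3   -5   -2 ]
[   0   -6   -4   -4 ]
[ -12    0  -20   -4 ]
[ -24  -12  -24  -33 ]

Forward elimination:
R3 <- R3 - (2)*R1:  [   0   -6  -10    0 ]
R4 <- R4 - (4)*R1:  [   0  -24   -4  -25 ]
R3 <- R3 - (1)*R2:  [  0   0  -6   4 ]
R4 <- R4 - (4)*R2:  [  0   0  12  -9 ]
R4 <- R4 - (-2)*R3:  [  0   0   0  -1 ]
Row echelon form:
[ -6   3  -5  -2 ]
[  0  -6  -4  -4 ]
[  0   0  -6   4 ]
[  0   0   0  -1 ]

REF = [-6 3 -5 -2; 0 -6 -4 -4; 0 0 -6 4; 0 0 0 -1]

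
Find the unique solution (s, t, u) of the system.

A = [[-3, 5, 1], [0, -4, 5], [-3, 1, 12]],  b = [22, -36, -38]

Forward elimination on [A|b]:
R3 <- R3 - (1)*R1:  [   0   -4   11  -60 ]
R3 <- R3 - (1)*R2:  [   0    0    6  -24 ]
Row echelon form:
[ -3   5  1  |   22 ]
[  0  -4  5  |  -36 ]
[  0   0  6  |  -24 ]
Back-substitution:
u = (-24) / 6 = -4
t = (-36 - (5)*(-4)) / -4 = 4
s = (22 - (5)*(4) - (1)*(-4)) / -3 = -2

(-2, 4, -4)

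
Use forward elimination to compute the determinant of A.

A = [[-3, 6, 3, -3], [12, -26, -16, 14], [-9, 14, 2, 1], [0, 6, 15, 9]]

det(A) = -18

Forward elimination:
R2 <- R2 - (-4)*R1:  [  0  -2  -4   2 ]
R3 <- R3 - (3)*R1:  [  0  -4  -7  10 ]
R3 <- R3 - (2)*R2:  [ 0  0  1  6 ]
R4 <- R4 - (-3)*R2:  [  0   0   3  15 ]
R4 <- R4 - (3)*R3:  [  0   0   0  -3 ]
Upper-triangular form:
[ -3   6   3  -3 ]
[  0  -2  -4   2 ]
[  0   0   1   6 ]
[  0   0   0  -3 ]
det(A) = (-1)^0 * (-3) * (-2) * (1) * (-3) = -18  (0 row swaps -> sign +1)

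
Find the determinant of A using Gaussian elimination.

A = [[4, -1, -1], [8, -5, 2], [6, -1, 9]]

det(A) = -134

Forward elimination:
R2 <- R2 - (2)*R1:  [  0  -3   4 ]
R3 <- R3 - (3/2)*R1:  [    0   1/2  21/2 ]
R3 <- R3 - (-1/6)*R2:  [    0     0  67/6 ]
Upper-triangular form:
[ 4  -1    -1 ]
[ 0  -3     4 ]
[ 0   0  67/6 ]
det(A) = (-1)^0 * (4) * (-3) * (67/6) = -134  (0 row swaps -> sign +1)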